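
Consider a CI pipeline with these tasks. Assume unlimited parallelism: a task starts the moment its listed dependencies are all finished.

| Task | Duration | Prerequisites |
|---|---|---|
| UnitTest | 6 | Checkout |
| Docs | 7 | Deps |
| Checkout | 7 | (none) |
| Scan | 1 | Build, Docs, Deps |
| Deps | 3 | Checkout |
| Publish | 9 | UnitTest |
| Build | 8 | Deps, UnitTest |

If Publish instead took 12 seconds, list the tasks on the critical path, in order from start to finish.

As given, the longest chain is Checkout→UnitTest→Publish = 7+6+9 = 22, so the finish is 22 seconds.
Publish is on the critical path; changing it to 12 makes that path 25 seconds.
That remains the longest chain; total 25 seconds.

Checkout, UnitTest, Publish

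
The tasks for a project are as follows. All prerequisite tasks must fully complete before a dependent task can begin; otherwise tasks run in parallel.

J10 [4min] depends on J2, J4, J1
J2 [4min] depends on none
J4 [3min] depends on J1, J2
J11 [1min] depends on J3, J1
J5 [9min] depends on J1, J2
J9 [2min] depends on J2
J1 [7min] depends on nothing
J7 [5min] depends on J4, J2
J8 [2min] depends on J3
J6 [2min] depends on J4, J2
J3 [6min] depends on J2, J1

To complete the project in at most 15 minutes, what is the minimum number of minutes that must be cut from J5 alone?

1

Current finish: 16 minutes; target: 15.
J5 is on every critical path, so each minute cut from J5 cuts the finish by one (this holds down to a finish of 15).
Need 16 − 15 = 1 minute off J5 → J5 becomes 8 minutes, finish becomes 15.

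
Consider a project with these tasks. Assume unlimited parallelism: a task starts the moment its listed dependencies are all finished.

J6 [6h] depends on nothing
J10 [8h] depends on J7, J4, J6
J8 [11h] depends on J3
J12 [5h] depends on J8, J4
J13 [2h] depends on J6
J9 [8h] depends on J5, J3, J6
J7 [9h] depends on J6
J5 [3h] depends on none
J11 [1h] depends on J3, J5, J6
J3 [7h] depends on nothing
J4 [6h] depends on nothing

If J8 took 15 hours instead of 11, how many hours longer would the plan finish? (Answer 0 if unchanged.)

4

As given, the longest chain is J3→J8→J12 = 7+11+5 = 23, so the finish is 23 hours.
J8 is on the critical path; changing it to 15 makes that path 27 hours.
The critical path is still J3→J8→J12; finish is now 27 hours.
Change in finish: 27 − 23 = +4 hours.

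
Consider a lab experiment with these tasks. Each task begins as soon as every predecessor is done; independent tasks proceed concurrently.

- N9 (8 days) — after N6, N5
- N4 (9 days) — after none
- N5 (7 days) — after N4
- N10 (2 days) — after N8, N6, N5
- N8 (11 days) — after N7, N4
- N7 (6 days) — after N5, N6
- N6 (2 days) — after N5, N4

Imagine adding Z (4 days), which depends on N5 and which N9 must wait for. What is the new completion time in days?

37

Originally the schedule takes 37 days.
With Z inserted, N9 now waits for max(N6, N5, Z).
New critical path: N4→N5→N6→N7→N8→N10 = 9+7+2+6+11+2 = 37 ⇒ 37 days.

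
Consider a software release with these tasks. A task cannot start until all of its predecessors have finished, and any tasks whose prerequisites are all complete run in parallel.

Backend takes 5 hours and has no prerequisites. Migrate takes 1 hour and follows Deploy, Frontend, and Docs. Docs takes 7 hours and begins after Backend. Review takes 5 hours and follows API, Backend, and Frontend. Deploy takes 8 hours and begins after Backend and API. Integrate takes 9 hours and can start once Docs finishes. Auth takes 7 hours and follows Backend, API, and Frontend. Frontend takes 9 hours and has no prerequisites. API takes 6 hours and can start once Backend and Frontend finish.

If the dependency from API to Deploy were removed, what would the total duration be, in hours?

Before: longest chain Frontend→API→Deploy→Migrate = 9+6+8+1 = 24, finish 24.
Without API→Deploy, Deploy's earliest start moves from 15 to 5.
The longest chain is now Frontend→API→Auth = 9+6+7 = 22, so the project takes 22 hours.

22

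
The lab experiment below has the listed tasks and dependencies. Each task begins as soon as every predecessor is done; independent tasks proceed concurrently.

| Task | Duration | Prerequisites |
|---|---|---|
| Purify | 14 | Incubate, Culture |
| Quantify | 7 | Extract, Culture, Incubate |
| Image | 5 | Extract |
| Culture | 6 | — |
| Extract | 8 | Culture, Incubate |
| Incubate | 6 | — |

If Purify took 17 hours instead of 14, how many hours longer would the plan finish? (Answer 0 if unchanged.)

2

The binding path is Culture→Extract→Quantify = 6+8+7 = 21; finish at 21 hours.
The longest path through Purify is only 20 hours, so Purify has float 1.
The binding chain switches to Culture→Purify = 6+17 = 23; finish 23 hours.
Change in finish: 23 − 21 = +2 hours.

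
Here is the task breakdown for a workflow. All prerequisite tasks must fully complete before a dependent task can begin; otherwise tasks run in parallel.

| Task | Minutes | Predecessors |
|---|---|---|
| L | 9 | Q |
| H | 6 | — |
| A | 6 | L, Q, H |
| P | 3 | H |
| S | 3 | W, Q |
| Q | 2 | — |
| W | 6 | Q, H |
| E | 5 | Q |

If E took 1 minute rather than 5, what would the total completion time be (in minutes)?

The binding path is Q→L→A = 2+9+6 = 17; finish at 17 minutes.
The longest path through E is only 7 minutes, so E has float 10.
That remains the longest chain; total 17 minutes.

17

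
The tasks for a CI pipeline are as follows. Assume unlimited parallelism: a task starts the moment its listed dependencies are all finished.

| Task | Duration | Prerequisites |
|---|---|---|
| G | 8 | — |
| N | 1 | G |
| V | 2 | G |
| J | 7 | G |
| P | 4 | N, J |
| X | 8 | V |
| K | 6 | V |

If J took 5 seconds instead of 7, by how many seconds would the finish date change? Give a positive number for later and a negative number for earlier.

Critical path before the change: G→J→P = 8+7+4 = 19 giving 19 seconds.
J lies on that path, so at 5 seconds the path becomes 17 seconds.
The binding chain switches to G→V→X = 8+2+8 = 18; finish 18 seconds.
Change in finish: 18 − 19 = -1 seconds.

-1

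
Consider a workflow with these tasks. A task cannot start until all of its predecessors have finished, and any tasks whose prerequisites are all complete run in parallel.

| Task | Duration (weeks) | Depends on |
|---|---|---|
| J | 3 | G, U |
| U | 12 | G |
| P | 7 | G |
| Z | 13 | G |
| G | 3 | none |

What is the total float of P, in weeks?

8

The longest chain is G→U→J = 3+12+3 = 18; overall finish 18 weeks.
P finishes as early as 10 and must finish by 18.
Slack of P = 11 − 3 = 8 weeks.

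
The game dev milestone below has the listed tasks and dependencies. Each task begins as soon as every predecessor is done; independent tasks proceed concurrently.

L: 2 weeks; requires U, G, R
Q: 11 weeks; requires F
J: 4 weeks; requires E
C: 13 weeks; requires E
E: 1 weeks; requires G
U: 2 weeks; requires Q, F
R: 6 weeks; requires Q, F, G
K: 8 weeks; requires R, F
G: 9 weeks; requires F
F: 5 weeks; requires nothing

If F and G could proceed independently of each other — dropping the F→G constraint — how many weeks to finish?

Original critical path: F→Q→R→K = 5+11+6+8 = 30 ⇒ 30 weeks.
Without F→G, G's earliest start moves from 5 to 0.
After: F→Q→R→K = 5+11+6+8 = 30 → 30 weeks.

30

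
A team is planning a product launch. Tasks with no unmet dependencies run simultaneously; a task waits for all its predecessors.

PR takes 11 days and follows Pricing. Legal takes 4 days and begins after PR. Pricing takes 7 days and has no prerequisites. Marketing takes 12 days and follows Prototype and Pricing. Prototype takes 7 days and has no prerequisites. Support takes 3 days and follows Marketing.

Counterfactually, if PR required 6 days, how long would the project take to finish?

22

Baseline: Pricing→PR→Legal = 7+11+4 = 22 → 22 days.
PR is on the critical path; changing it to 6 makes that path 17 days.
The binding chain switches to Prototype→Marketing→Support = 7+12+3 = 22; finish 22 days.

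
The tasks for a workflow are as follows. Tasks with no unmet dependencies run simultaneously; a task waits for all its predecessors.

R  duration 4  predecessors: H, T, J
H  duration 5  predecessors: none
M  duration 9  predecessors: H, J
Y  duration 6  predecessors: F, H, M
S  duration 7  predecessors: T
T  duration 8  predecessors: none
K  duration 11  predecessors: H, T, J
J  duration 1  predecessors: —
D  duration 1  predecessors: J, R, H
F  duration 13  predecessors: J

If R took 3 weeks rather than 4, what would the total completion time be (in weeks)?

20

As given, the longest chain is H→M→Y = 5+9+6 = 20, so the finish is 20 weeks.
R is off the critical path — its longest chain is 13 weeks, giving 7 of slack.
No other chain overtakes it, so the finish is 20 weeks.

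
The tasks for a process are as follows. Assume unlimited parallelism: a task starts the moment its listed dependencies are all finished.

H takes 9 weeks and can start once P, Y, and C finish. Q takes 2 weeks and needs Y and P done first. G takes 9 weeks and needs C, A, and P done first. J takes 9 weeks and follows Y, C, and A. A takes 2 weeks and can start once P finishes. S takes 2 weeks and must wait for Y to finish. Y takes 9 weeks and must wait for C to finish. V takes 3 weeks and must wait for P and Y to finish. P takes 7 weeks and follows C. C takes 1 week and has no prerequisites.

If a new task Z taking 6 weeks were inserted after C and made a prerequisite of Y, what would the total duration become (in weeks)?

Originally the job takes 19 weeks.
With Z inserted, Y now waits for max(C, Z).
New critical path: C→Z→Y→H = 1+6+9+9 = 25 ⇒ 25 weeks.

25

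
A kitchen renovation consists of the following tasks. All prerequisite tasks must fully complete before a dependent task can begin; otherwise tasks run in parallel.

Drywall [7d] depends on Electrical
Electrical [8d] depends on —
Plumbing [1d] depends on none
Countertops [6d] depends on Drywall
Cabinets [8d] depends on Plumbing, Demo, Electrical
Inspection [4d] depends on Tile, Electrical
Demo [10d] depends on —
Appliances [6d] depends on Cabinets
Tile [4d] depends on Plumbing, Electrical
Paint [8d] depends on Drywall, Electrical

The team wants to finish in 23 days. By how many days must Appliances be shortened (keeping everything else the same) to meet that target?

1

Current finish: 24 days; target: 23.
Appliances is on every critical path, so each day cut from Appliances cuts the finish by one (this holds down to a finish of 23).
Need 24 − 23 = 1 day off Appliances → Appliances becomes 5 days, finish becomes 23.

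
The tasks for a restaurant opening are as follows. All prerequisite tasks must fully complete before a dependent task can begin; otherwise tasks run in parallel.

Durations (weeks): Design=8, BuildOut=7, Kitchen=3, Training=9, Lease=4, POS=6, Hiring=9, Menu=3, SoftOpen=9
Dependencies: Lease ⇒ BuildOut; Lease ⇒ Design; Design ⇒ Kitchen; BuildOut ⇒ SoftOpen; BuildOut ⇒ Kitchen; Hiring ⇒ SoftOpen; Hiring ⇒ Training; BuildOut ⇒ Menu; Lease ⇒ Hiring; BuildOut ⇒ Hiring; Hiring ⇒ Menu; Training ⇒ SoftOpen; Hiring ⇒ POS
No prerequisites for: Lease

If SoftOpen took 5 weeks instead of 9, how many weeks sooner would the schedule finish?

Critical path before the change: Lease→BuildOut→Hiring→Training→SoftOpen = 4+7+9+9+9 = 38 giving 38 weeks.
SoftOpen lies on that path, so at 5 weeks the path becomes 34 weeks.
That remains the longest chain; total 34 weeks.
Change in finish: 34 − 38 = -4 weeks.

4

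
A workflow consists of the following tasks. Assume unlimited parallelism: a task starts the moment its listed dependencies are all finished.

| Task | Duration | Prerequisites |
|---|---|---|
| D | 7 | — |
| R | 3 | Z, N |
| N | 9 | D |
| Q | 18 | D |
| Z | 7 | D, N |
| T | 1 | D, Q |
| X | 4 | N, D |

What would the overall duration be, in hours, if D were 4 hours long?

23

Baseline: D→N→Z→R = 7+9+7+3 = 26 → 26 hours.
D lies on that path, so at 4 hours the path becomes 23 hours.
No other chain overtakes it, so the finish is 23 hours.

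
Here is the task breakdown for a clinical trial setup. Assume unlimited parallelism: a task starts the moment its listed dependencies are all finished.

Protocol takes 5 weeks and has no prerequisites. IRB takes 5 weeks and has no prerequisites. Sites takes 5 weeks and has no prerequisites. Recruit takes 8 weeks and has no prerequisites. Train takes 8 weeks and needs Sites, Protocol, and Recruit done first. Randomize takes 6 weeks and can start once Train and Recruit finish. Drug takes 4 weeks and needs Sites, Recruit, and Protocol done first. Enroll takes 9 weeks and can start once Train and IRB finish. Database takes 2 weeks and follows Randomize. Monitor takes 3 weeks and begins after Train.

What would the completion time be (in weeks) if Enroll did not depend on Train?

24

With the dependency in place, Recruit→Train→Enroll = 8+8+9 = 25 sets the finish at 25 weeks.
Without Train→Enroll, Enroll's earliest start moves from 16 to 5.
New critical path: Recruit→Train→Randomize→Database = 8+8+6+2 = 24 ⇒ 24 weeks.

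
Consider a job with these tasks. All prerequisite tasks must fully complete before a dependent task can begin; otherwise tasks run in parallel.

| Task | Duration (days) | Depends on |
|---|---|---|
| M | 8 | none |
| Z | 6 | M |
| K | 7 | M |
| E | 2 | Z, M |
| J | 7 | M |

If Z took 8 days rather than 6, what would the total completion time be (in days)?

18

As given, the longest chain is M→Z→E = 8+6+2 = 16, so the finish is 16 days.
Since Z is critical, the +2 change carries straight to that chain (now 18 days).
The critical path is still M→Z→E; finish is now 18 days.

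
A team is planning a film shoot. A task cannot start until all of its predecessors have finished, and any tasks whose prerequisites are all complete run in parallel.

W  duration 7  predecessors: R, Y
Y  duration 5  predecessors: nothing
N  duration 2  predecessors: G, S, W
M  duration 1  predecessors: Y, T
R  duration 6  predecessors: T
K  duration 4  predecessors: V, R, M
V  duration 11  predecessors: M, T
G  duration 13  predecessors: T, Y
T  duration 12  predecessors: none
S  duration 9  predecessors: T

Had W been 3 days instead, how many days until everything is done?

Baseline: T→M→V→K = 12+1+11+4 = 28 → 28 days.
The longest path through W is only 27 days, so W has float 1.
The critical path is still T→M→V→K; finish is now 28 days.

28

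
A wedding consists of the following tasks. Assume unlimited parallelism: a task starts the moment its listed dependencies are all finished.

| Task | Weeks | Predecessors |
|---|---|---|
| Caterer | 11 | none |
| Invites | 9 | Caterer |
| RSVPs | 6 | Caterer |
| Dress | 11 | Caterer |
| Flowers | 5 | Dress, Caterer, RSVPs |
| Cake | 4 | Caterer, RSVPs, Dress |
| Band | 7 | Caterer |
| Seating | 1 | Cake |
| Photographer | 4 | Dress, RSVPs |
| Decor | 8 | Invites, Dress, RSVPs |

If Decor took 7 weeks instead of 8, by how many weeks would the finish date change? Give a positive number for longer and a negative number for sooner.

-1

Actual critical path: Caterer→Dress→Decor = 11+11+8 = 30 ⇒ 30 weeks.
Decor is on the critical path; changing it to 7 makes that path 29 weeks.
The critical path is still Caterer→Dress→Decor; finish is now 29 weeks.
Change in finish: 29 − 30 = -1 weeks.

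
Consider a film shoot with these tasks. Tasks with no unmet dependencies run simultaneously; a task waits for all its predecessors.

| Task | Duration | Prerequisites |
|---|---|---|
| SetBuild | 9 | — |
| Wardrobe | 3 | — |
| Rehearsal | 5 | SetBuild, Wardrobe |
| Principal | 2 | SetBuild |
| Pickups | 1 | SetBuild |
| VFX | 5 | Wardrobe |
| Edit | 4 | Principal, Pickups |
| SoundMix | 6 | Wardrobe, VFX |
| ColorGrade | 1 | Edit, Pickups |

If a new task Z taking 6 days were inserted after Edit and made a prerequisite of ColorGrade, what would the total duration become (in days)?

Originally the project takes 16 days.
With Z inserted, ColorGrade now waits for max(Edit, Pickups, Z).
New critical path: SetBuild→Principal→Edit→Z→ColorGrade = 9+2+4+6+1 = 22 ⇒ 22 days.

22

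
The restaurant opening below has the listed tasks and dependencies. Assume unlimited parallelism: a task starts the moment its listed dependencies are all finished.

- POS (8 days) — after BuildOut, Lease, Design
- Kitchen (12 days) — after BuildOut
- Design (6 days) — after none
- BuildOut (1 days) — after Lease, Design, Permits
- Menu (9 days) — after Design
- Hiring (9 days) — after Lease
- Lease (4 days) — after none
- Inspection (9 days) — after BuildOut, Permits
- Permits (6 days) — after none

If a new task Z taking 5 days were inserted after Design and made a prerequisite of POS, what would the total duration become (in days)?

Originally the restaurant opening takes 19 days.
With Z inserted, POS now waits for max(BuildOut, Lease, Design, Z).
New critical path: Permits→BuildOut→Kitchen = 6+1+12 = 19 ⇒ 19 days.

19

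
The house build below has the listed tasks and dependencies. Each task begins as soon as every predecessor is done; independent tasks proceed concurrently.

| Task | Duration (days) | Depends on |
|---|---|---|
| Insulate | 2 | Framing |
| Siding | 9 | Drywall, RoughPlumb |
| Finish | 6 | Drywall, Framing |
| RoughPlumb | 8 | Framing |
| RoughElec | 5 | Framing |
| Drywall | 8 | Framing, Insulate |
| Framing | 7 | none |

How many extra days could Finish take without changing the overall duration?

3

The longest chain is Framing→Insulate→Drywall→Siding = 7+2+8+9 = 26; overall finish 26 days.
The longest chain containing Finish totals 23 days.
So Finish can slip 26 − 23 = 3 days.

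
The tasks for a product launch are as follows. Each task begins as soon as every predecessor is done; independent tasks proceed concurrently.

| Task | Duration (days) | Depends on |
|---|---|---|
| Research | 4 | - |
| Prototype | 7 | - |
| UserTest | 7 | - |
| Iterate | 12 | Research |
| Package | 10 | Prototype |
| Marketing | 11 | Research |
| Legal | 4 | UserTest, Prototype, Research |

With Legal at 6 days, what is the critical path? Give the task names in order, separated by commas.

Baseline: Prototype→Package = 7+10 = 17 → 17 days.
The longest path through Legal is only 11 days, so Legal has float 6.
No other chain overtakes it, so the finish is 17 days.

Prototype, Package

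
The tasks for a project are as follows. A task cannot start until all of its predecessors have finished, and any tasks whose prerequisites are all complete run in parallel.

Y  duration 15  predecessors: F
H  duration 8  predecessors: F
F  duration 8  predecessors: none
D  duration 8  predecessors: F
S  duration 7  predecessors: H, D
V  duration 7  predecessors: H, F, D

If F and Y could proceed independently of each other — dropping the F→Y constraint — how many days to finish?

23

With the dependency in place, F→Y = 8+15 = 23 sets the finish at 23 days.
Without F→Y, Y's earliest start moves from 8 to 0.
After: F→D→V = 8+8+7 = 23 → 23 days.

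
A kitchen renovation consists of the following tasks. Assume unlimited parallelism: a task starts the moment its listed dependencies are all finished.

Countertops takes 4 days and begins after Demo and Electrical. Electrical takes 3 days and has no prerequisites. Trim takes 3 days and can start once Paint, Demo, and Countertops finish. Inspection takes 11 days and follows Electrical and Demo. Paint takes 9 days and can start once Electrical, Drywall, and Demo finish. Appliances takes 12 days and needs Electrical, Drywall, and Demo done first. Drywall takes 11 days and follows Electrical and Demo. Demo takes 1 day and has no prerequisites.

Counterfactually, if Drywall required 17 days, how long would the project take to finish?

Critical path before the change: Electrical→Drywall→Paint→Trim = 3+11+9+3 = 26 giving 26 days.
Since Drywall is critical, the +6 change carries straight to that chain (now 32 days).
The critical path is still Electrical→Drywall→Paint→Trim; finish is now 32 days.

32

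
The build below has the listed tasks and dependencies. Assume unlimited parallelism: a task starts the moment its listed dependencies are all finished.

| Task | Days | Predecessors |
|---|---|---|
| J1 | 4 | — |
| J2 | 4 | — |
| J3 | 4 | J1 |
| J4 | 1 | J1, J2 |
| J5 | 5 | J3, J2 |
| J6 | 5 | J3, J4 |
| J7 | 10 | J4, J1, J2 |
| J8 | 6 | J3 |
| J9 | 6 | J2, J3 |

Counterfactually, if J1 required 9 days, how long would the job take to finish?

20

Critical path before the change: J1→J4→J7 = 4+1+10 = 15 giving 15 days.
J1 is on the critical path; changing it to 9 makes that path 20 days.
That remains the longest chain; total 20 days.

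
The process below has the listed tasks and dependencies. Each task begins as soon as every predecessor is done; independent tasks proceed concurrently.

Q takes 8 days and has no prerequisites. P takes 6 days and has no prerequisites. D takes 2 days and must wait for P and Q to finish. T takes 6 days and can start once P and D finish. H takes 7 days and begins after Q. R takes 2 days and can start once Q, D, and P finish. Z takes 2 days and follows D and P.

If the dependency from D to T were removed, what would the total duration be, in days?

15

Before: longest chain Q→D→T = 8+2+6 = 16, finish 16.
Without D→T, T's earliest start moves from 10 to 6.
After: Q→H = 8+7 = 15 → 15 days.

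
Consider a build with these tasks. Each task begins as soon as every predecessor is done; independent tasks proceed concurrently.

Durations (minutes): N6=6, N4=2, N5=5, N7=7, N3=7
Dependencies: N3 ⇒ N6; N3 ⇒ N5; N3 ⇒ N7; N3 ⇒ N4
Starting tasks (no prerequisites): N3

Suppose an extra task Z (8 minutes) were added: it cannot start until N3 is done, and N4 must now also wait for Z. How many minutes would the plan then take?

17

Originally the plan takes 14 minutes.
With Z inserted, N4 now waits for max(N3, Z).
New critical path: N3→Z→N4 = 7+8+2 = 17 ⇒ 17 minutes.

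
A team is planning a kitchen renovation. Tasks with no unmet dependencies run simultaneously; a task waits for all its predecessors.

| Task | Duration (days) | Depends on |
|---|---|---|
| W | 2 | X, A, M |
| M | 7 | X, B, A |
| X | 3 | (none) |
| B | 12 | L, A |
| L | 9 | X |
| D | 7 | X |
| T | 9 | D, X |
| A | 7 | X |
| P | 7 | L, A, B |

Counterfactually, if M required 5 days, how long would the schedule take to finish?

31

Actual critical path: X→L→B→M→W = 3+9+12+7+2 = 33 ⇒ 33 days.
Since M is critical, the -2 change carries straight to that chain (now 31 days).
The critical path is still X→L→B→M→W; finish is now 31 days.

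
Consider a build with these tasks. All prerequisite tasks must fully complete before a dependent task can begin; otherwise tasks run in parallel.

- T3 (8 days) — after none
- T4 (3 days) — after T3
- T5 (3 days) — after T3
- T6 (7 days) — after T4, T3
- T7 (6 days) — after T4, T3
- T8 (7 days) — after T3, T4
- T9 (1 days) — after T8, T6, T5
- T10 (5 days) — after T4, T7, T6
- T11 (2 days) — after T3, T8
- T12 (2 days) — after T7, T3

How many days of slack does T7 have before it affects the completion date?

1

T3→T4→T6→T10 = 8+3+7+5 = 23 sets the makespan at 23 days.
T7 finishes as early as 17 and must finish by 18.
Float = 23 − 22 = 1.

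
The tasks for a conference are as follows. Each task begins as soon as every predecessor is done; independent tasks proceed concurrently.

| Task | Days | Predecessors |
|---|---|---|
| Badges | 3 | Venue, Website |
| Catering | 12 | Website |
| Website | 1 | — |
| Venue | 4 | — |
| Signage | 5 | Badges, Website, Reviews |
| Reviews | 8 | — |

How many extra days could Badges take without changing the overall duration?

1

Reviews→Signage = 8+5 = 13 sets the makespan at 13 days.
Longest path through Badges: 12 days (earliest finish 7, latest finish 8).
So Badges can slip 8 − 7 = 1 day.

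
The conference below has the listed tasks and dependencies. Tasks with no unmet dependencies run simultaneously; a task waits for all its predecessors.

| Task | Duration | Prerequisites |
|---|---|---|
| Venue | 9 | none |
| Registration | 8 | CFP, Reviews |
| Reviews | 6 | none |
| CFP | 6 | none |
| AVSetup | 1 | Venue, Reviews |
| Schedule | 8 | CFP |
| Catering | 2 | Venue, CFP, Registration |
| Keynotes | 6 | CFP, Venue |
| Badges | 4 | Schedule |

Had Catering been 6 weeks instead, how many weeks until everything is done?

20

Critical path before the change: CFP→Schedule→Badges = 6+8+4 = 18 giving 18 weeks.
Catering has 2 weeks of float (longest path through it is 16).
Now CFP→Registration→Catering = 6+8+6 = 20 is longest, so the finish becomes 20 weeks.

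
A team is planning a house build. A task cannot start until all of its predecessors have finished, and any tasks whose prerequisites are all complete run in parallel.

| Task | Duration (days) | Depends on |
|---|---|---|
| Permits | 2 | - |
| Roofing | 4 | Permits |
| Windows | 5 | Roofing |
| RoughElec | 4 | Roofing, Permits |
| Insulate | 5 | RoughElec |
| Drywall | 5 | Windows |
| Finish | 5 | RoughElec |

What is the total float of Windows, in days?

The longest chain is Permits→Roofing→Windows→Drywall = 2+4+5+5 = 16; overall finish 16 days.
Longest path through Windows: 16 days (earliest finish 11, latest finish 11).
Slack of Windows = 6 − 6 = 0 days.

0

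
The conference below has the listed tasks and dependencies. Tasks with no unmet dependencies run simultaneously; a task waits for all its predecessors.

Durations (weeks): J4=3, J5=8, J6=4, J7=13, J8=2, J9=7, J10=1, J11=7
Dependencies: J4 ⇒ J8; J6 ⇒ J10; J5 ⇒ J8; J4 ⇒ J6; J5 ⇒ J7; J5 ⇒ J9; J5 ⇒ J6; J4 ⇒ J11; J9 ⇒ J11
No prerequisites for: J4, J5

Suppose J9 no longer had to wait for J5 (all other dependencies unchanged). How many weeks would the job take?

With the dependency in place, J5→J9→J11 = 8+7+7 = 22 sets the finish at 22 weeks.
Without J5→J9, J9's earliest start moves from 8 to 0.
The longest chain is now J5→J7 = 8+13 = 21, so the job takes 21 weeks.

21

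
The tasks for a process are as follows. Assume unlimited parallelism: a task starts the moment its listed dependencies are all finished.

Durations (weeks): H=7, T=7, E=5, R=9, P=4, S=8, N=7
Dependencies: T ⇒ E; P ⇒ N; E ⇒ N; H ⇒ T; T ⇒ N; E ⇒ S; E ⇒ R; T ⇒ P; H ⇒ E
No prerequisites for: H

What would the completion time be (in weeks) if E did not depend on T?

Original critical path: H→T→E→R = 7+7+5+9 = 28 ⇒ 28 weeks.
Without T→E, E's earliest start moves from 14 to 7.
New critical path: H→T→P→N = 7+7+4+7 = 25 ⇒ 25 weeks.

25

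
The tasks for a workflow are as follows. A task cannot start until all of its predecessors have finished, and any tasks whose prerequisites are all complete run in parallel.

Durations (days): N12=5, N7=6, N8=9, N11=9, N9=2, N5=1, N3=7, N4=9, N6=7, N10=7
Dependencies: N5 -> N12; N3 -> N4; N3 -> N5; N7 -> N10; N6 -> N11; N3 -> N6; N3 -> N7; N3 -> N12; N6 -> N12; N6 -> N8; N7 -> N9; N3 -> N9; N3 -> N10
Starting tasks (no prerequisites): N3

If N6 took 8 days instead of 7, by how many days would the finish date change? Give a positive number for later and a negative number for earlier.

1

Critical path before the change: N3→N6→N8 = 7+7+9 = 23 giving 23 days.
N6 is on the critical path; changing it to 8 makes that path 24 days.
That remains the longest chain; total 24 days.
Change in finish: 24 − 23 = +1 days.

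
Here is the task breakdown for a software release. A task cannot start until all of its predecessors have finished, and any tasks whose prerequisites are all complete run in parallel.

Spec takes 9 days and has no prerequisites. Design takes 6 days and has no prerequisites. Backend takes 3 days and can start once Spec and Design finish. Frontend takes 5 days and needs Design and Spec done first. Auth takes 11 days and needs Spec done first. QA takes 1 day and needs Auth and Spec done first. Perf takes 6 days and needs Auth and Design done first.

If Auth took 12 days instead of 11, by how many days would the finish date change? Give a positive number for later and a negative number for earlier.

1

Actual critical path: Spec→Auth→Perf = 9+11+6 = 26 ⇒ 26 days.
Since Auth is critical, the +1 change carries straight to that chain (now 27 days).
That remains the longest chain; total 27 days.
Change in finish: 27 − 26 = +1 days.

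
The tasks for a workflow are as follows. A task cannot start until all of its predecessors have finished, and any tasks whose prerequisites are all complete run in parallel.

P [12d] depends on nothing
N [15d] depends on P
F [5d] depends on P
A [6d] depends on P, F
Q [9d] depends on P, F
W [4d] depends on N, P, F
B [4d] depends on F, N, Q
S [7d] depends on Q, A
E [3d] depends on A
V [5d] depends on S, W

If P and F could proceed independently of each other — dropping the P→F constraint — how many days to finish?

Before: longest chain P→F→Q→S→V = 12+5+9+7+5 = 38, finish 38.
Without P→F, F's earliest start moves from 12 to 0.
New critical path: P→N→W→V = 12+15+4+5 = 36 ⇒ 36 days.

36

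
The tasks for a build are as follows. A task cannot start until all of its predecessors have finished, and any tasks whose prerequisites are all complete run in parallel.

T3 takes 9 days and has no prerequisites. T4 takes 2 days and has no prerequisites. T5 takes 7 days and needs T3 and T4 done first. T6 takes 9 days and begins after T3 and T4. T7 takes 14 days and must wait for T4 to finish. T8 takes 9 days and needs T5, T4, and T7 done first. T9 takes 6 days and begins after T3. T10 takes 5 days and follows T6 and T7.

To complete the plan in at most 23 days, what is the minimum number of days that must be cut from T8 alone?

Current finish: 25 days; target: 23.
T8 is on every critical path, so each day cut from T8 cuts the finish by one (this holds down to a finish of 23).
Need 25 − 23 = 2 days off T8 → T8 becomes 7 days, finish becomes 23.

2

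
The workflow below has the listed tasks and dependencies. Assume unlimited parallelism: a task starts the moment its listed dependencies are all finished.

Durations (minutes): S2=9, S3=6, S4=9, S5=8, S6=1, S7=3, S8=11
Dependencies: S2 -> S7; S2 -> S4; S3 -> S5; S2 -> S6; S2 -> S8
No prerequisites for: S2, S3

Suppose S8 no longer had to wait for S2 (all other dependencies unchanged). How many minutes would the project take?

Before: longest chain S2→S8 = 9+11 = 20, finish 20.
Without S2→S8, S8's earliest start moves from 9 to 0.
The longest chain is now S2→S4 = 9+9 = 18, so the project takes 18 minutes.

18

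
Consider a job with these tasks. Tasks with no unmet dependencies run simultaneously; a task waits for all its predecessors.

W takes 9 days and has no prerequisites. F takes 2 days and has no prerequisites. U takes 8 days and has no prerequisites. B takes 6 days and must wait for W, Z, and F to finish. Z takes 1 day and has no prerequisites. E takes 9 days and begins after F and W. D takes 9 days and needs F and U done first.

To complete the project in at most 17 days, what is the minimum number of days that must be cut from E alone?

Current finish: 18 days; target: 17.
E is on every critical path, so each day cut from E cuts the finish by one (this holds down to a finish of 17).
Need 18 − 17 = 1 day off E → E becomes 8 days, finish becomes 17.

1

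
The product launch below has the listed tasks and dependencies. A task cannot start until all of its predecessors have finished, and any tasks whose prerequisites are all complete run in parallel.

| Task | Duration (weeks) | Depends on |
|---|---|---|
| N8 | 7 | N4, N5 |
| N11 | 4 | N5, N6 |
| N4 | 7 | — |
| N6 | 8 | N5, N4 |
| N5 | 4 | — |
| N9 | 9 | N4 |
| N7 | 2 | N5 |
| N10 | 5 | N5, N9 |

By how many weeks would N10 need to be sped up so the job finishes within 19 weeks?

Current finish: 21 weeks; target: 19.
N10 is on every critical path, so each week cut from N10 cuts the finish by one (this holds down to a finish of 19).
Need 21 − 19 = 2 weeks off N10 → N10 becomes 3 weeks, finish becomes 19.

2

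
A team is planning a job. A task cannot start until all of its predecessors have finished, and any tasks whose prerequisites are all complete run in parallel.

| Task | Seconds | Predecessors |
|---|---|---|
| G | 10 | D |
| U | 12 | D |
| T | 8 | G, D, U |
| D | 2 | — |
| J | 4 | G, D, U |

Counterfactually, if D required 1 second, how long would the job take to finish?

21

Actual critical path: D→U→T = 2+12+8 = 22 ⇒ 22 seconds.
D is on the critical path; changing it to 1 makes that path 21 seconds.
No other chain overtakes it, so the finish is 21 seconds.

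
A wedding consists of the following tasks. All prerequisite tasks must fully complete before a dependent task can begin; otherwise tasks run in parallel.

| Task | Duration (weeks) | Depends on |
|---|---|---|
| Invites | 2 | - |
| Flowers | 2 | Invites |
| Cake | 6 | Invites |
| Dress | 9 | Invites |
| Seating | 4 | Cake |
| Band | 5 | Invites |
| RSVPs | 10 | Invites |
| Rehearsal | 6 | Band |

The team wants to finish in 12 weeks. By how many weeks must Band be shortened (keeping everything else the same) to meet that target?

1

Current finish: 13 weeks; target: 12.
Band is on every critical path, so each week cut from Band cuts the finish by one (this holds down to a finish of 12).
Need 13 − 12 = 1 week off Band → Band becomes 4 weeks, finish becomes 12.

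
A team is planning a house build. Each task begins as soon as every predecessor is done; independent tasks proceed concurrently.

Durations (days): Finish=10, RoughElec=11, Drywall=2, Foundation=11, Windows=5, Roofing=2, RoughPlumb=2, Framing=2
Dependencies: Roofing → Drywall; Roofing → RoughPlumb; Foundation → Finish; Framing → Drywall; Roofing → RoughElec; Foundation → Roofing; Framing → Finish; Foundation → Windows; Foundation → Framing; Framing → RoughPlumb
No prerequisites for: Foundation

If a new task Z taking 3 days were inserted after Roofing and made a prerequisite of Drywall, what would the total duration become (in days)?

24

Originally the project takes 24 days.
With Z inserted, Drywall now waits for max(Framing, Roofing, Z).
New critical path: Foundation→Roofing→RoughElec = 11+2+11 = 24 ⇒ 24 days.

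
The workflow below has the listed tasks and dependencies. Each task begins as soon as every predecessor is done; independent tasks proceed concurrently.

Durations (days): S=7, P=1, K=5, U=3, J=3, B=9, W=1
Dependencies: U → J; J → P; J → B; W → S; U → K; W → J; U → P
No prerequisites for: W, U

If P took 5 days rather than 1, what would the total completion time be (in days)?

15

The binding path is U→J→B = 3+3+9 = 15; finish at 15 days.
P has 8 days of float (longest path through it is 7).
The critical path is still U→J→B; finish is now 15 days.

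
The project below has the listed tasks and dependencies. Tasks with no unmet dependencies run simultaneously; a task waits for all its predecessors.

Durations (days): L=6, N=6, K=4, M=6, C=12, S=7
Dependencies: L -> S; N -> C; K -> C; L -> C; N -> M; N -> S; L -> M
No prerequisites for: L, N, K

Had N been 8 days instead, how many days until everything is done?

As given, the longest chain is N→C = 6+12 = 18, so the finish is 18 days.
N is on the critical path; changing it to 8 makes that path 20 days.
No other chain overtakes it, so the finish is 20 days.

20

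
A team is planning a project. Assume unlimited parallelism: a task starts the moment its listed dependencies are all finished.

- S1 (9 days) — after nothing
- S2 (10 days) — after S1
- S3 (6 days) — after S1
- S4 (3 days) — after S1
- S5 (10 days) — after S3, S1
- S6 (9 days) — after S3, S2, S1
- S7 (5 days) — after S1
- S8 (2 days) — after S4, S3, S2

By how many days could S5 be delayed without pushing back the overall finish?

3

Critical path: S1→S2→S6 = 9+10+9 = 28, so the finish is 28 days.
S5 finishes as early as 25 and must finish by 28.
Slack of S5 = 18 − 15 = 3 days.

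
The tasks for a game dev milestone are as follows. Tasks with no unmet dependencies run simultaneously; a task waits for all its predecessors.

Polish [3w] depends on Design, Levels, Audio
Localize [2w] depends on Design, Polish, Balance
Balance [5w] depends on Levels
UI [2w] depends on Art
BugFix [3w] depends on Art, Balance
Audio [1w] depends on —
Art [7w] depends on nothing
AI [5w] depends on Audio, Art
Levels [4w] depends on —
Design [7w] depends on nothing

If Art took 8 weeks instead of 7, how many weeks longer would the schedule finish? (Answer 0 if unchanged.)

Actual critical path: Art→AI = 7+5 = 12 ⇒ 12 weeks.
Art is on the critical path; changing it to 8 makes that path 13 weeks.
No other chain overtakes it, so the finish is 13 weeks.
Change in finish: 13 − 12 = +1 weeks.

1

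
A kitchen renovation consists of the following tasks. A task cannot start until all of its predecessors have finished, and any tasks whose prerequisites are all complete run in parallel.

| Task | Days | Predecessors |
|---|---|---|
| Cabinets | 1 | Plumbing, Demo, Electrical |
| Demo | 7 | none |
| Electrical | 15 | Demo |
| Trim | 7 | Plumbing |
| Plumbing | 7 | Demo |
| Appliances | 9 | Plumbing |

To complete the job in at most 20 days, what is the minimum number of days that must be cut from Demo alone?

Current finish: 23 days; target: 20.
Demo is on every critical path, so each day cut from Demo cuts the finish by one (this holds down to a finish of 17).
Need 23 − 20 = 3 days off Demo → Demo becomes 4 days, finish becomes 20.

3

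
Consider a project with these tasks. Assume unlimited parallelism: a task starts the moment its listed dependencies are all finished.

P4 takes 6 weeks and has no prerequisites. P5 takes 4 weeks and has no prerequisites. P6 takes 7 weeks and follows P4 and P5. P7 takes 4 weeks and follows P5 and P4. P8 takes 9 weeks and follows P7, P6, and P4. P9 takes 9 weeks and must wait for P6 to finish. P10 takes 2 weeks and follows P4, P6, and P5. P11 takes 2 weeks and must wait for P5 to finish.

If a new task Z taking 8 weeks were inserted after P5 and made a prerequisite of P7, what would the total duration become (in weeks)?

25

Originally the project takes 22 weeks.
With Z inserted, P7 now waits for max(P5, P4, Z).
New critical path: P5→Z→P7→P8 = 4+8+4+9 = 25 ⇒ 25 weeks.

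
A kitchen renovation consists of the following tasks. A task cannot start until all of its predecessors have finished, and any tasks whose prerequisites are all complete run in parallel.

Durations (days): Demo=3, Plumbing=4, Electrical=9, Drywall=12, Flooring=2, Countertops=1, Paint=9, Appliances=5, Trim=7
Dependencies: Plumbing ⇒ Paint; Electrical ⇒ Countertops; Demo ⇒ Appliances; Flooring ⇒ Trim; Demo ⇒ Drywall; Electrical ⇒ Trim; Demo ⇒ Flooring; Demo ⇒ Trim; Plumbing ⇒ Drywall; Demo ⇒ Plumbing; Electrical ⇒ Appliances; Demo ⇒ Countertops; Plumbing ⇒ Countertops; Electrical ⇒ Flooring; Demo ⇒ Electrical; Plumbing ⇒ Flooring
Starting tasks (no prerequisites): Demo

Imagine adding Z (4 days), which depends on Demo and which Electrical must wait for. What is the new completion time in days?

Originally the project takes 21 days.
With Z inserted, Electrical now waits for max(Demo, Z).
New critical path: Demo→Z→Electrical→Flooring→Trim = 3+4+9+2+7 = 25 ⇒ 25 days.

25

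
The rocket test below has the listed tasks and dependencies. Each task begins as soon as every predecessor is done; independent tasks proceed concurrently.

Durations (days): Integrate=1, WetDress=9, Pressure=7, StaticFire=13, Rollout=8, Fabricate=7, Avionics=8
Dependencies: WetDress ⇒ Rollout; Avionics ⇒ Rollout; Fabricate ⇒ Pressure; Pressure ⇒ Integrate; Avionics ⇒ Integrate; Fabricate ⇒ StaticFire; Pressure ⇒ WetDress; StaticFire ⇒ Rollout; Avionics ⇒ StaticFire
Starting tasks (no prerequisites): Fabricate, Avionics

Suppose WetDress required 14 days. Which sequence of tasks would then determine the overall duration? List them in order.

Fabricate, Pressure, WetDress, Rollout

Baseline: Fabricate→Pressure→WetDress→Rollout = 7+7+9+8 = 31 → 31 days.
WetDress lies on that path, so at 14 days the path becomes 36 days.
No other chain overtakes it, so the finish is 36 days.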